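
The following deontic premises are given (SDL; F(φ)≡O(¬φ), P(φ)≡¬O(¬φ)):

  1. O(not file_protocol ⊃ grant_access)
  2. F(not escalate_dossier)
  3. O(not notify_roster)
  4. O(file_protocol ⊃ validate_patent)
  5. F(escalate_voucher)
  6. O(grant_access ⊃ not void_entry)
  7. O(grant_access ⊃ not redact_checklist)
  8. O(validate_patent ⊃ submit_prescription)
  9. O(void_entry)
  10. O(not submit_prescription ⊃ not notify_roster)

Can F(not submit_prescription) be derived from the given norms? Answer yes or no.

Premise 9 states O(void_entry) outright.
Premise 6, O(grant_access ⊃ not void_entry), contraposes to O(void_entry ⊃ not grant_access); with O(void_entry) we get O(not grant_access).
Premise 1, O(not file_protocol ⊃ grant_access), contraposes to O(not grant_access ⊃ file_protocol); with O(not grant_access) we get O(file_protocol).
Premise 4 is O(file_protocol ⊃ validate_patent); since O(file_protocol), deontic closure gives O(validate_patent).
Premise 8 is O(validate_patent ⊃ submit_prescription); since O(validate_patent), deontic closure gives O(submit_prescription).
Premises 2, 3, 5, 7, 10 do not contribute to this derivation.
So O(submit_prescription) holds, i.e. F(not submit_prescription). The claim follows.

Yes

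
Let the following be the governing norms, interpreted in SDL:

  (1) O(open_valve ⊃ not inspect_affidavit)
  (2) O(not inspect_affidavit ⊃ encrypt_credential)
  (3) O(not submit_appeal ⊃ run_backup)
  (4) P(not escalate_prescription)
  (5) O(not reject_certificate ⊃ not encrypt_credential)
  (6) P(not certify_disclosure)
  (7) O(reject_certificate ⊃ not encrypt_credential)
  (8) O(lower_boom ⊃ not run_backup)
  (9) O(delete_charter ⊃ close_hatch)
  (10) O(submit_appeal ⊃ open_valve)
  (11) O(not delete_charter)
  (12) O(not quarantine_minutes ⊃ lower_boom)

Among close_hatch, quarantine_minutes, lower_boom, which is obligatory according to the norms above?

Premises 7 and 5 cover both cases: O(reject_certificate ⊃ not encrypt_credential) and O(not reject_certificate ⊃ not encrypt_credential). Since reject_certificate ∨ not reject_certificate is a tautology, O(not encrypt_credential) follows.
Premise 2 is O(not inspect_affidavit ⊃ encrypt_credential); contrapositively O(not encrypt_credential ⊃ inspect_affidavit). Since O(not encrypt_credential) holds, K gives O(inspect_affidavit).
Premise 1 is O(open_valve ⊃ not inspect_affidavit); contrapositively O(inspect_affidavit ⊃ not open_valve). Since O(inspect_affidavit) holds, K gives O(not open_valve).
Premise 10 is O(submit_appeal ⊃ open_valve); contrapositively O(not open_valve ⊃ not submit_appeal). Since O(not open_valve) holds, K gives O(not submit_appeal).
With premise 3, O(not submit_appeal ⊃ run_backup), the K-axiom yields O(run_backup).
Premise 8 is O(lower_boom ⊃ not run_backup); contrapositively O(run_backup ⊃ not lower_boom). Since O(run_backup) holds, K gives O(not lower_boom).
Premise 12, O(not quarantine_minutes ⊃ lower_boom), contraposes to O(not lower_boom ⊃ quarantine_minutes); with O(not lower_boom) we get O(quarantine_minutes).
So O(quarantine_minutes) holds — quarantine_minutes is obligatory. None of the other listed options is made obligatory by any chain of premises.

quarantine_minutes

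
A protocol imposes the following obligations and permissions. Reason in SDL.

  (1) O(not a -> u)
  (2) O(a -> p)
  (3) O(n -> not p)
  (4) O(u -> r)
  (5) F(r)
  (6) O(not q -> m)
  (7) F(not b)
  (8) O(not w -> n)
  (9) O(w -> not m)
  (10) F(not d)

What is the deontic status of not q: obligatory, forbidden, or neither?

Premise 5, F(r), is equivalent to O(not r).
The contrapositive of premise 4 (O(u -> r)) is O(not r -> not u), and O(not r) is already established, so O(not u).
Premise 1, O(not a -> u), contraposes to O(not u -> a); with O(not u) we get O(a).
From O(a) and premise 2, O(a -> p), we obtain O(p).
The contrapositive of premise 3 (O(n -> not p)) is O(p -> not n), and O(p) is already established, so O(not n).
The contrapositive of premise 8 (O(not w -> n)) is O(not n -> w), and O(not n) is already established, so O(w).
Premise 9 is O(w -> not m); since O(w), deontic closure gives O(not m).
Premise 6, O(not q -> m), contraposes to O(not m -> q); with O(not m) we get O(q).
Premises 7, 10 do not contribute to this derivation.
Thus O(q), which is F(not q): not q is forbidden.

Forbidden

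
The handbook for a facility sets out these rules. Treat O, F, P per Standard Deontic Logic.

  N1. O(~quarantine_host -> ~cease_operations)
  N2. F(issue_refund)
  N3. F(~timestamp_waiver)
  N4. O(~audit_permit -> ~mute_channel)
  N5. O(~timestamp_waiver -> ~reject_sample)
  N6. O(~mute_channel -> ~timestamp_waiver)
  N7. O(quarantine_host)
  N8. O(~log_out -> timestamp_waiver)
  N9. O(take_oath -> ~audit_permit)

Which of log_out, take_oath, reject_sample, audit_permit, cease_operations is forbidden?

take_oath

F(~timestamp_waiver) at premise 3 means O(timestamp_waiver).
The contrapositive of premise 6 (O(~mute_channel -> ~timestamp_waiver)) is O(timestamp_waiver -> mute_channel), and O(timestamp_waiver) is already established, so O(mute_channel).
Premise 4, O(~audit_permit -> ~mute_channel), contraposes to O(mute_channel -> audit_permit); with O(mute_channel) we get O(audit_permit).
Premise 9, O(take_oath -> ~audit_permit), contraposes to O(audit_permit -> ~take_oath); with O(audit_permit) we get O(~take_oath).
So O(~take_oath) holds, i.e. take_oath is forbidden. None of the other listed options is forbidden under the premises.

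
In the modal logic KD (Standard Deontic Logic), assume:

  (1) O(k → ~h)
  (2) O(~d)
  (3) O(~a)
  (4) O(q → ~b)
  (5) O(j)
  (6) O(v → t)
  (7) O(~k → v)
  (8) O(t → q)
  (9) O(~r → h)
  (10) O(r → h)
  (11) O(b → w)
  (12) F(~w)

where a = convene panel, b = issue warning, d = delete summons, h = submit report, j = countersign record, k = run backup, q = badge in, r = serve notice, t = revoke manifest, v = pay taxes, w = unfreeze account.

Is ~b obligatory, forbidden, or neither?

Obligatory

By case analysis on r: premise 10 gives O(r → h) and premise 9 gives O(~r → h), so O(h) either way.
Premise 1 is O(k → ~h); contrapositively O(h → ~k). Since O(h) holds, K gives O(~k).
Applying K to premise 7 (O(~k → v)) and O(~k) yields O(v).
With premise 6, O(v → t), the K-axiom yields O(t).
Applying K to premise 8 (O(t → q)) and O(t) yields O(q).
Premise 4 is O(q → ~b); since O(q), deontic closure gives O(~b).
Premises 2, 3, 5, 11, 12 do not contribute to this derivation.
Hence ~b is obligatory.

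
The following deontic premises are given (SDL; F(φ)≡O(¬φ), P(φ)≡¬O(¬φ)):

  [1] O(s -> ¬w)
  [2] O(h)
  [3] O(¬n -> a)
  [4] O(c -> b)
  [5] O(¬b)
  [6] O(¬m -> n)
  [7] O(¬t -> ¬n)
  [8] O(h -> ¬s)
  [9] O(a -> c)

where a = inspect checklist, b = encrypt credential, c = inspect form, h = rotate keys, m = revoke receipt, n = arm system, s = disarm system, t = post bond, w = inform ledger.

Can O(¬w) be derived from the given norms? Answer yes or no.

Premise 1 is O(s -> ¬w), but O(s) is not derivable from the premises, so it does not yield O(¬w).
No other premise forces O(¬w). An ideal world satisfying every premise can still have ¬w false, so O(¬w) is not derivable.

No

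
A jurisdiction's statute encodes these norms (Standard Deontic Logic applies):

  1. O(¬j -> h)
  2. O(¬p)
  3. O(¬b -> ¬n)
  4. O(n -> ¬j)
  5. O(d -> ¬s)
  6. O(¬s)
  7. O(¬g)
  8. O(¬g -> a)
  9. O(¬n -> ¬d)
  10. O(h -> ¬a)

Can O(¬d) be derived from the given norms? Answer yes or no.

Yes

Premise 7 gives O(¬g).
From O(¬g) and premise 8, O(¬g -> a), we obtain O(a).
The contrapositive of premise 10 (O(h -> ¬a)) is O(a -> ¬h), and O(a) is already established, so O(¬h).
Premise 1, O(¬j -> h), contraposes to O(¬h -> j); with O(¬h) we get O(j).
Premise 4 is O(n -> ¬j); contrapositively O(j -> ¬n). Since O(j) holds, K gives O(¬n).
Premise 9 is O(¬n -> ¬d); since O(¬n), deontic closure gives O(¬d).
Premises 2, 3, 5, 6 do not contribute to this derivation.
So O(¬d) follows.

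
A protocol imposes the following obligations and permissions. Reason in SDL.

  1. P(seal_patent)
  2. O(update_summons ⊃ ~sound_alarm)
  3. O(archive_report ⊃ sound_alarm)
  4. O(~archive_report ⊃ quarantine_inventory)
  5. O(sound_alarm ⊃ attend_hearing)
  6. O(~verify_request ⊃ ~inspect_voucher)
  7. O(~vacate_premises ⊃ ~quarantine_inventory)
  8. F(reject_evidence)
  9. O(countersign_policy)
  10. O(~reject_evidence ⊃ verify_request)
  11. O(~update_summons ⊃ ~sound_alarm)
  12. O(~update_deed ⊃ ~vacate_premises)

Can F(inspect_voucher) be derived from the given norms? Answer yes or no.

Premise 6 is O(~verify_request ⊃ ~inspect_voucher), but O(~verify_request) is not derivable from the premises, so it does not yield O(~inspect_voucher).
No other premise forces O(~inspect_voucher). An ideal world satisfying every premise can still have inspect_voucher true, so F(inspect_voucher) is not derivable.

No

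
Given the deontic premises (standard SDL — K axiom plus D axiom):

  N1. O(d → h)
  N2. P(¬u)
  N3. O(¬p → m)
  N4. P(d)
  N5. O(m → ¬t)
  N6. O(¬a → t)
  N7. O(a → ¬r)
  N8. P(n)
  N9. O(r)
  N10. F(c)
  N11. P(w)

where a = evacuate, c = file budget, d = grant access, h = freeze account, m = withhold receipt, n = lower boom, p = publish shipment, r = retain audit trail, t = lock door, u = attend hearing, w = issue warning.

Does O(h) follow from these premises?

Premise 1 is O(d → h), but O(d) is not derivable from the premises (the permission P(d) asserts only ¬O(¬d), not O(d)), so it does not yield O(h).
No other premise forces O(h). An ideal world satisfying every premise can still have h false, so O(h) is not derivable.

No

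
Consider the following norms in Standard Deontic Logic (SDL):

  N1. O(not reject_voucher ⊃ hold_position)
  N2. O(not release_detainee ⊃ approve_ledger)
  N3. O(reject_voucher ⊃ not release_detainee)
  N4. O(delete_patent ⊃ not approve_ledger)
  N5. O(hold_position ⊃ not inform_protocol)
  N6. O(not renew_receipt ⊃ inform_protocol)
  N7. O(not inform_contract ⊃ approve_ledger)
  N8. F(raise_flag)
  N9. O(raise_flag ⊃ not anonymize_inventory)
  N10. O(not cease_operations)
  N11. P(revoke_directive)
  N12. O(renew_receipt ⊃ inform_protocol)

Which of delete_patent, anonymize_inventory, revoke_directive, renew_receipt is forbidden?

delete_patent

Premises 6 and 12 are O(not renew_receipt ⊃ inform_protocol) and O(renew_receipt ⊃ inform_protocol); every ideal world satisfies not renew_receipt or renew_receipt, so in either case inform_protocol holds — hence O(inform_protocol).
Premise 5, O(hold_position ⊃ not inform_protocol), contraposes to O(inform_protocol ⊃ not hold_position); with O(inform_protocol) we get O(not hold_position).
Premise 1, O(not reject_voucher ⊃ hold_position), contraposes to O(not hold_position ⊃ reject_voucher); with O(not hold_position) we get O(reject_voucher).
Premise 3 is O(reject_voucher ⊃ not release_detainee); since O(reject_voucher), deontic closure gives O(not release_detainee).
From O(not release_detainee) and premise 2, O(not release_detainee ⊃ approve_ledger), we obtain O(approve_ledger).
The contrapositive of premise 4 (O(delete_patent ⊃ not approve_ledger)) is O(approve_ledger ⊃ not delete_patent), and O(approve_ledger) is already established, so O(not delete_patent).
So O(not delete_patent) holds, i.e. delete_patent is forbidden. None of the other listed options is forbidden under the premises.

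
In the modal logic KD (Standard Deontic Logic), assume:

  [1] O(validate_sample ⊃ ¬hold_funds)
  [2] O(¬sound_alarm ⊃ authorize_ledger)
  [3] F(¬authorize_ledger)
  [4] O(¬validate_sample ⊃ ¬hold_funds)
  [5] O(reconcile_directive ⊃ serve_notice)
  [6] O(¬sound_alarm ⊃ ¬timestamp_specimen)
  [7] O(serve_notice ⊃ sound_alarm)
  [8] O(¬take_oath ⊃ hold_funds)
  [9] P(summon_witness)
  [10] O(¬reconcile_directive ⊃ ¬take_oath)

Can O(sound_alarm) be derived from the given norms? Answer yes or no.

Premises 1 and 4 cover both cases: O(validate_sample ⊃ ¬hold_funds) and O(¬validate_sample ⊃ ¬hold_funds). Since validate_sample ∨ ¬validate_sample is a tautology, O(¬hold_funds) follows.
Premise 8 is O(¬take_oath ⊃ hold_funds); contrapositively O(¬hold_funds ⊃ take_oath). Since O(¬hold_funds) holds, K gives O(take_oath).
Premise 10, O(¬reconcile_directive ⊃ ¬take_oath), contraposes to O(take_oath ⊃ reconcile_directive); with O(take_oath) we get O(reconcile_directive).
From O(reconcile_directive) and premise 5, O(reconcile_directive ⊃ serve_notice), we obtain O(serve_notice).
Premise 7 is O(serve_notice ⊃ sound_alarm); since O(serve_notice), deontic closure gives O(sound_alarm).
Premises 2, 3, 6, 9 do not contribute to this derivation.
So O(sound_alarm) follows.

Yes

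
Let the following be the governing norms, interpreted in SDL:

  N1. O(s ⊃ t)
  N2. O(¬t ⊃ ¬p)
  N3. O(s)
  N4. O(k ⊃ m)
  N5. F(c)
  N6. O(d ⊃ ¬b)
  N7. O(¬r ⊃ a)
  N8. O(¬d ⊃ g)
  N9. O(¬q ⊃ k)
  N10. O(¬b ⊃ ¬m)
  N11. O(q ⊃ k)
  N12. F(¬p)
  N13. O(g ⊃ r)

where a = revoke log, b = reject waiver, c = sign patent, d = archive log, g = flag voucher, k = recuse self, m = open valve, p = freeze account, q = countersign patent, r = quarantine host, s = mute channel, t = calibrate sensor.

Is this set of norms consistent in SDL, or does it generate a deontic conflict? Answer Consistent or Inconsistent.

Consistent

Premise 2 is O(¬t ⊃ ¬p), but O(¬t) is not derivable from the premises, so it does not yield O(¬p).
So O(¬p) is not derivable, and the apparent clash with O(p) does not arise.
A world satisfying every obligation exists (e.g. a=false, b=true, c=false, d=false, g=true, k=true, m=true, p=true, q=false, r=true, s=true, t=true); no atom is both obligatory and forbidden, so the set is consistent.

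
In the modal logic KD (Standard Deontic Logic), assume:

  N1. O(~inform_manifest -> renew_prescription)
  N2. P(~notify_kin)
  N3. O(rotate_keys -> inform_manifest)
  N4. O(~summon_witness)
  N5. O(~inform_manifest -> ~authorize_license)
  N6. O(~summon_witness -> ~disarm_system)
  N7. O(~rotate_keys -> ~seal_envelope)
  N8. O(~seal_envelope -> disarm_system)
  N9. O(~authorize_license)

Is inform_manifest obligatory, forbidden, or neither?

Obligatory

Premise 4 states O(~summon_witness) outright.
Applying K to premise 6 (O(~summon_witness -> ~disarm_system)) and O(~summon_witness) yields O(~disarm_system).
The contrapositive of premise 8 (O(~seal_envelope -> disarm_system)) is O(~disarm_system -> seal_envelope), and O(~disarm_system) is already established, so O(seal_envelope).
The contrapositive of premise 7 (O(~rotate_keys -> ~seal_envelope)) is O(seal_envelope -> rotate_keys), and O(seal_envelope) is already established, so O(rotate_keys).
Applying K to premise 3 (O(rotate_keys -> inform_manifest)) and O(rotate_keys) yields O(inform_manifest).
Premises 1, 2, 5, 9 do not contribute to this derivation.
Hence inform_manifest is obligatory.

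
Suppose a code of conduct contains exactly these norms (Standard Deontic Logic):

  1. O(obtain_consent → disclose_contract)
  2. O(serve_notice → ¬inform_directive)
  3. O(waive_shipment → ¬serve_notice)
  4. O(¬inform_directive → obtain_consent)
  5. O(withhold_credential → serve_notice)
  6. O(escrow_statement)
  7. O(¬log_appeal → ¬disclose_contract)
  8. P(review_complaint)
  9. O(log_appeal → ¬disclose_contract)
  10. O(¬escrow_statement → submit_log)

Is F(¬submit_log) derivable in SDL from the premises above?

No

Premise 10 is O(¬escrow_statement → submit_log), but O(¬escrow_statement) is not derivable from the premises, so it does not yield O(submit_log).
No other premise forces O(submit_log). An ideal world satisfying every premise can still have ¬submit_log true, so F(¬submit_log) is not derivable.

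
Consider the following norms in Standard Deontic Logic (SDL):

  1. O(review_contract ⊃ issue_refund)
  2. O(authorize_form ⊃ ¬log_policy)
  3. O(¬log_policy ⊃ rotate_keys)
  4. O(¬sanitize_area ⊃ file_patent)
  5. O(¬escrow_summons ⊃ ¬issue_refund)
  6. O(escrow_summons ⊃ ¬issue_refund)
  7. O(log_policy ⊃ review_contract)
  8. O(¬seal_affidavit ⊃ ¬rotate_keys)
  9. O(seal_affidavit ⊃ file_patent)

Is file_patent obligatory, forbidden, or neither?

Obligatory

Premises 5 and 6 are O(¬escrow_summons ⊃ ¬issue_refund) and O(escrow_summons ⊃ ¬issue_refund); every ideal world satisfies ¬escrow_summons or escrow_summons, so in either case ¬issue_refund holds — hence O(¬issue_refund).
Premise 1, O(review_contract ⊃ issue_refund), contraposes to O(¬issue_refund ⊃ ¬review_contract); with O(¬issue_refund) we get O(¬review_contract).
Premise 7, O(log_policy ⊃ review_contract), contraposes to O(¬review_contract ⊃ ¬log_policy); with O(¬review_contract) we get O(¬log_policy).
Applying K to premise 3 (O(¬log_policy ⊃ rotate_keys)) and O(¬log_policy) yields O(rotate_keys).
The contrapositive of premise 8 (O(¬seal_affidavit ⊃ ¬rotate_keys)) is O(rotate_keys ⊃ seal_affidavit), and O(rotate_keys) is already established, so O(seal_affidavit).
With premise 9, O(seal_affidavit ⊃ file_patent), the K-axiom yields O(file_patent).
Premises 2, 4 do not contribute to this derivation.
Hence file_patent is obligatory.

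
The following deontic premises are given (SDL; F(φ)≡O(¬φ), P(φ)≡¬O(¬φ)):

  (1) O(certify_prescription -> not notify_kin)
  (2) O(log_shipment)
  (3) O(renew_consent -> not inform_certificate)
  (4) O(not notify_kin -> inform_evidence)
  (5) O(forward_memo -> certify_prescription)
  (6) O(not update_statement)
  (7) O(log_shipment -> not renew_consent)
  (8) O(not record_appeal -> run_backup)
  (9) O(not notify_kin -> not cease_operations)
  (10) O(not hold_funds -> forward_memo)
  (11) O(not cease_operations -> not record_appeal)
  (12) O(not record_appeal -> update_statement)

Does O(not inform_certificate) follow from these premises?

No

Premise 3 is O(renew_consent -> not inform_certificate), but O(renew_consent) is not derivable from the premises, so it does not yield O(not inform_certificate).
No other premise forces O(not inform_certificate). An ideal world satisfying every premise can still have not inform_certificate false, so O(not inform_certificate) is not derivable.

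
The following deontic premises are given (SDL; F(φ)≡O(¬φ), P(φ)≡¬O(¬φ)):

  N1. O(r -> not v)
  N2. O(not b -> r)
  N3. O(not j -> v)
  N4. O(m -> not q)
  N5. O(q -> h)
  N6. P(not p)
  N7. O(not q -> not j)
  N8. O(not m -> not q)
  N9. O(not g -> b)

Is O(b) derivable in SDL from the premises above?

Yes

Premises 4 and 8 are O(m -> not q) and O(not m -> not q); every ideal world satisfies m or not m, so in either case not q holds — hence O(not q).
With premise 7, O(not q -> not j), the K-axiom yields O(not j).
From O(not j) and premise 3, O(not j -> v), we obtain O(v).
Premise 1 is O(r -> not v); contrapositively O(v -> not r). Since O(v) holds, K gives O(not r).
Premise 2, O(not b -> r), contraposes to O(not r -> b); with O(not r) we get O(b).
Premises 5, 6, 9 do not contribute to this derivation.
So O(b) follows.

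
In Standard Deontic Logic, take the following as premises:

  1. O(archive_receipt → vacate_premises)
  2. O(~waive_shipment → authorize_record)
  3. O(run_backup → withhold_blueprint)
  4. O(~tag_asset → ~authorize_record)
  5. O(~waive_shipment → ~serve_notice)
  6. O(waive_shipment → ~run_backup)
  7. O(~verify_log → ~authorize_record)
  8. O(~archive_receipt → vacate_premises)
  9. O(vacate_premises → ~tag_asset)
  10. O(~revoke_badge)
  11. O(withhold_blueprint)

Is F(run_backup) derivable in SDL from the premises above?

Yes

Premises 8 and 1 cover both cases: O(~archive_receipt → vacate_premises) and O(archive_receipt → vacate_premises). Since ~archive_receipt ∨ archive_receipt is a tautology, O(vacate_premises) follows.
From O(vacate_premises) and premise 9, O(vacate_premises → ~tag_asset), we obtain O(~tag_asset).
With premise 4, O(~tag_asset → ~authorize_record), the K-axiom yields O(~authorize_record).
Premise 2 is O(~waive_shipment → authorize_record); contrapositively O(~authorize_record → waive_shipment). Since O(~authorize_record) holds, K gives O(waive_shipment).
With premise 6, O(waive_shipment → ~run_backup), the K-axiom yields O(~run_backup).
Premises 3, 5, 7, 10, 11 do not contribute to this derivation.
So O(~run_backup) holds, i.e. F(run_backup). The claim follows.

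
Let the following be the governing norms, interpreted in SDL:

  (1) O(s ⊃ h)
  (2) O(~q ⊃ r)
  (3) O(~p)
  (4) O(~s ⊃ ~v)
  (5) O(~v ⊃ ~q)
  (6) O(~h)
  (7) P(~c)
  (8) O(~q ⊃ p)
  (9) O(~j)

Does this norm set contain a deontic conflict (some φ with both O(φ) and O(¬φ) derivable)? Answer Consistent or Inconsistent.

Inconsistent

From premise 3 we have O(~p).
Premise 8, O(~q ⊃ p), contraposes to O(~p ⊃ q); with O(~p) we get O(q).
Premise 5 is O(~v ⊃ ~q); contrapositively O(q ⊃ v). Since O(q) holds, K gives O(v).
Premise 4 is O(~s ⊃ ~v); contrapositively O(v ⊃ s). Since O(v) holds, K gives O(s).
With premise 1, O(s ⊃ h), the K-axiom yields O(h).
Yet premise 6 states O(~h).
We now have both O(h) and O(~h) — h is simultaneously obligatory and forbidden, violating the D-axiom.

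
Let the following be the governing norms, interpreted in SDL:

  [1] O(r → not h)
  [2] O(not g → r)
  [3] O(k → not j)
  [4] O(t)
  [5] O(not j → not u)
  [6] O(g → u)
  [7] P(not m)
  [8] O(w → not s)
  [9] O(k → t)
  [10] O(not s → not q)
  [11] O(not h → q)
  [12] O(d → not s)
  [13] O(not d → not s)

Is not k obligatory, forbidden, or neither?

Obligatory

Premises 13 and 12 are O(not d → not s) and O(d → not s); every ideal world satisfies not d or d, so in either case not s holds — hence O(not s).
Applying K to premise 10 (O(not s → not q)) and O(not s) yields O(not q).
The contrapositive of premise 11 (O(not h → q)) is O(not q → h), and O(not q) is already established, so O(h).
The contrapositive of premise 1 (O(r → not h)) is O(h → not r), and O(h) is already established, so O(not r).
Premise 2 is O(not g → r); contrapositively O(not r → g). Since O(not r) holds, K gives O(g).
Applying K to premise 6 (O(g → u)) and O(g) yields O(u).
The contrapositive of premise 5 (O(not j → not u)) is O(u → j), and O(u) is already established, so O(j).
Premise 3 is O(k → not j); contrapositively O(j → not k). Since O(j) holds, K gives O(not k).
Premises 4, 7, 8, 9 do not contribute to this derivation.
Hence not k is obligatory.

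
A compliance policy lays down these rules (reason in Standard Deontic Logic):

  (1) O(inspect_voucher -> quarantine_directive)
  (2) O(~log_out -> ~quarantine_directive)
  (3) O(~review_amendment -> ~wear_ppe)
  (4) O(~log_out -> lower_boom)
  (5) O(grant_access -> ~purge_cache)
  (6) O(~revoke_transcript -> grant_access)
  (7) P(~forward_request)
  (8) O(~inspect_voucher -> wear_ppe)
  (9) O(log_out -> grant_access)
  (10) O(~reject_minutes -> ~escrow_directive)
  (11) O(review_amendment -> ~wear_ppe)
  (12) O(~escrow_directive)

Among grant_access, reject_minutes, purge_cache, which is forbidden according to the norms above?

Premises 3 and 11 are O(~review_amendment -> ~wear_ppe) and O(review_amendment -> ~wear_ppe); every ideal world satisfies ~review_amendment or review_amendment, so in either case ~wear_ppe holds — hence O(~wear_ppe).
The contrapositive of premise 8 (O(~inspect_voucher -> wear_ppe)) is O(~wear_ppe -> inspect_voucher), and O(~wear_ppe) is already established, so O(inspect_voucher).
Applying K to premise 1 (O(inspect_voucher -> quarantine_directive)) and O(inspect_voucher) yields O(quarantine_directive).
Premise 2 is O(~log_out -> ~quarantine_directive); contrapositively O(quarantine_directive -> log_out). Since O(quarantine_directive) holds, K gives O(log_out).
From O(log_out) and premise 9, O(log_out -> grant_access), we obtain O(grant_access).
Applying K to premise 5 (O(grant_access -> ~purge_cache)) and O(grant_access) yields O(~purge_cache).
So O(~purge_cache) holds, i.e. purge_cache is forbidden. None of the other listed options is forbidden under the premises.

purge_cache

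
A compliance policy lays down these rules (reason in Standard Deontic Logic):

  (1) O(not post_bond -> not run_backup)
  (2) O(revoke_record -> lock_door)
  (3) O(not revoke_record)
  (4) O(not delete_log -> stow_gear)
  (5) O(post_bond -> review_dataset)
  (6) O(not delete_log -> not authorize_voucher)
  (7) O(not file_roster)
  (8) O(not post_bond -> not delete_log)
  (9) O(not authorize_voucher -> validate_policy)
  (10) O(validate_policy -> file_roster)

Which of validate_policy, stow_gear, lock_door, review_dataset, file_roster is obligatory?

review_dataset

From premise 7 we have O(not file_roster).
Premise 10, O(validate_policy -> file_roster), contraposes to O(not file_roster -> not validate_policy); with O(not file_roster) we get O(not validate_policy).
The contrapositive of premise 9 (O(not authorize_voucher -> validate_policy)) is O(not validate_policy -> authorize_voucher), and O(not validate_policy) is already established, so O(authorize_voucher).
Premise 6, O(not delete_log -> not authorize_voucher), contraposes to O(authorize_voucher -> delete_log); with O(authorize_voucher) we get O(delete_log).
Premise 8, O(not post_bond -> not delete_log), contraposes to O(delete_log -> post_bond); with O(delete_log) we get O(post_bond).
Applying K to premise 5 (O(post_bond -> review_dataset)) and O(post_bond) yields O(review_dataset).
So O(review_dataset) holds — review_dataset is obligatory. None of the other listed options is made obligatory by any chain of premises.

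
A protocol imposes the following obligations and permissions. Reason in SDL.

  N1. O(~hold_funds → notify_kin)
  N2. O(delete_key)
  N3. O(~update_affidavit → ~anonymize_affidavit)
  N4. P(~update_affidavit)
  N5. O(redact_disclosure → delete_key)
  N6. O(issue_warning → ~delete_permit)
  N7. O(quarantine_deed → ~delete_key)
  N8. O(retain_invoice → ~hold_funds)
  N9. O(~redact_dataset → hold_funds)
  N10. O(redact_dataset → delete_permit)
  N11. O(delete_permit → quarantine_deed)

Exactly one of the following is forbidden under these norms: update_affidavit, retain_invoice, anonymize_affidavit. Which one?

retain_invoice

Premise 2 states O(delete_key) outright.
Premise 7 is O(quarantine_deed → ~delete_key); contrapositively O(delete_key → ~quarantine_deed). Since O(delete_key) holds, K gives O(~quarantine_deed).
Premise 11 is O(delete_permit → quarantine_deed); contrapositively O(~quarantine_deed → ~delete_permit). Since O(~quarantine_deed) holds, K gives O(~delete_permit).
The contrapositive of premise 10 (O(redact_dataset → delete_permit)) is O(~delete_permit → ~redact_dataset), and O(~delete_permit) is already established, so O(~redact_dataset).
With premise 9, O(~redact_dataset → hold_funds), the K-axiom yields O(hold_funds).
Premise 8 is O(retain_invoice → ~hold_funds); contrapositively O(hold_funds → ~retain_invoice). Since O(hold_funds) holds, K gives O(~retain_invoice).
So O(~retain_invoice) holds, i.e. retain_invoice is forbidden. None of the other listed options is forbidden under the premises.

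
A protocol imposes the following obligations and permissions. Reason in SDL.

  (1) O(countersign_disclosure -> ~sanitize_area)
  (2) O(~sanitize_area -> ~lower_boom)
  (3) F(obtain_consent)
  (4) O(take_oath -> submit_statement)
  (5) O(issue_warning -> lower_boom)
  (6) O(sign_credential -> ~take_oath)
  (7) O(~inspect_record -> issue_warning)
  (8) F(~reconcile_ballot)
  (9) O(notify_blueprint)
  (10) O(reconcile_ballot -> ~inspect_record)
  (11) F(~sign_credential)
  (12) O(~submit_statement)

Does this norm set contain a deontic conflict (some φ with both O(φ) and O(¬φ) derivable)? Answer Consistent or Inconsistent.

Premise 4 is O(take_oath -> submit_statement), but O(take_oath) is not derivable from the premises, so it does not yield O(submit_statement).
So O(submit_statement) is not derivable, and the apparent clash with O(~submit_statement) does not arise.
A world satisfying every obligation exists (e.g. countersign_disclosure=false, inspect_record=false, issue_warning=true, lower_boom=true, notify_blueprint=true, obtain_consent=false, reconcile_ballot=true, sanitize_area=true, sign_credential=true, submit_statement=false, take_oath=false); no atom is both obligatory and forbidden, so the set is consistent.

Consistent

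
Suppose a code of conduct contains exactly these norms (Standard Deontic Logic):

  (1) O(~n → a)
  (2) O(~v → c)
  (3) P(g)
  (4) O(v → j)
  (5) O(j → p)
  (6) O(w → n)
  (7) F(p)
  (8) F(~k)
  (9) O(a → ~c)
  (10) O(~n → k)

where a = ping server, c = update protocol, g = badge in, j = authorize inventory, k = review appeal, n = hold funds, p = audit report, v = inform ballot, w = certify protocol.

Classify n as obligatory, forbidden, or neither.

Obligatory

F(p) at premise 7 means O(~p).
Premise 5 is O(j → p); contrapositively O(~p → ~j). Since O(~p) holds, K gives O(~j).
The contrapositive of premise 4 (O(v → j)) is O(~j → ~v), and O(~j) is already established, so O(~v).
Premise 2 is O(~v → c); since O(~v), deontic closure gives O(c).
Premise 9, O(a → ~c), contraposes to O(c → ~a); with O(c) we get O(~a).
Premise 1 is O(~n → a); contrapositively O(~a → n). Since O(~a) holds, K gives O(n).
Premises 3, 6, 8, 10 do not contribute to this derivation.
Hence n is obligatory.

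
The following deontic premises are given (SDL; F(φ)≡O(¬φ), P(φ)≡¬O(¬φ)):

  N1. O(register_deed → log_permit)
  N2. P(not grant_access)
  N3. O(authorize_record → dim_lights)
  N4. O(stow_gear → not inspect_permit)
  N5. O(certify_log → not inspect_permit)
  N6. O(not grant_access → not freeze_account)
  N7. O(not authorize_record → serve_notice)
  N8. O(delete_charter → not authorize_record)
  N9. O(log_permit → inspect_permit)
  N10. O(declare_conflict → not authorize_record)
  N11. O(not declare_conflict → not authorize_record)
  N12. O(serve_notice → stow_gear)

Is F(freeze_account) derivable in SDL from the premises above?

Premise 6 is O(not grant_access → not freeze_account), but O(not grant_access) is not derivable from the premises (the permission P(not grant_access) asserts only not O(grant_access), not O(not grant_access)), so it does not yield O(not freeze_account).
No other premise forces O(not freeze_account). An ideal world satisfying every premise can still have freeze_account true, so F(freeze_account) is not derivable.

No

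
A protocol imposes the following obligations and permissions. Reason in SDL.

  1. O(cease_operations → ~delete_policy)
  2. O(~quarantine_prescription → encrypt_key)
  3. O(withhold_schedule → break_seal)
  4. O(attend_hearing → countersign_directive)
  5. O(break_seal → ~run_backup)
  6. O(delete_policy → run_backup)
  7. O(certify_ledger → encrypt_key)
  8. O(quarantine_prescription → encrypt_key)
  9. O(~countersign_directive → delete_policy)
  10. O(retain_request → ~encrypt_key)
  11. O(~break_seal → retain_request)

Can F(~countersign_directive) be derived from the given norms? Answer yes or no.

Yes

Premises 2 and 8 are O(~quarantine_prescription → encrypt_key) and O(quarantine_prescription → encrypt_key); every ideal world satisfies ~quarantine_prescription or quarantine_prescription, so in either case encrypt_key holds — hence O(encrypt_key).
Premise 10, O(retain_request → ~encrypt_key), contraposes to O(encrypt_key → ~retain_request); with O(encrypt_key) we get O(~retain_request).
Premise 11 is O(~break_seal → retain_request); contrapositively O(~retain_request → break_seal). Since O(~retain_request) holds, K gives O(break_seal).
Applying K to premise 5 (O(break_seal → ~run_backup)) and O(break_seal) yields O(~run_backup).
The contrapositive of premise 6 (O(delete_policy → run_backup)) is O(~run_backup → ~delete_policy), and O(~run_backup) is already established, so O(~delete_policy).
The contrapositive of premise 9 (O(~countersign_directive → delete_policy)) is O(~delete_policy → countersign_directive), and O(~delete_policy) is already established, so O(countersign_directive).
Premises 1, 3, 4, 7 do not contribute to this derivation.
So O(countersign_directive) holds, i.e. F(~countersign_directive). The claim follows.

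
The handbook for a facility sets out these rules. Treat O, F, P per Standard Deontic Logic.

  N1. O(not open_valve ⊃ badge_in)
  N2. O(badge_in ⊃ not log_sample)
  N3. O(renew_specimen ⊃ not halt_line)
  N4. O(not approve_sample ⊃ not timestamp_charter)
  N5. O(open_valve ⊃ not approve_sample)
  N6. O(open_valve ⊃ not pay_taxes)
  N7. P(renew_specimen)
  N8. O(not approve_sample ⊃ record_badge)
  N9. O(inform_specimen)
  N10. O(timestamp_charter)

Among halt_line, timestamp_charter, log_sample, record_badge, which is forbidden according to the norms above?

log_sample

Premise 10 gives O(timestamp_charter).
Premise 4 is O(not approve_sample ⊃ not timestamp_charter); contrapositively O(timestamp_charter ⊃ approve_sample). Since O(timestamp_charter) holds, K gives O(approve_sample).
Premise 5, O(open_valve ⊃ not approve_sample), contraposes to O(approve_sample ⊃ not open_valve); with O(approve_sample) we get O(not open_valve).
From O(not open_valve) and premise 1, O(not open_valve ⊃ badge_in), we obtain O(badge_in).
From O(badge_in) and premise 2, O(badge_in ⊃ not log_sample), we obtain O(not log_sample).
So O(not log_sample) holds, i.e. log_sample is forbidden. None of the other listed options is forbidden under the premises.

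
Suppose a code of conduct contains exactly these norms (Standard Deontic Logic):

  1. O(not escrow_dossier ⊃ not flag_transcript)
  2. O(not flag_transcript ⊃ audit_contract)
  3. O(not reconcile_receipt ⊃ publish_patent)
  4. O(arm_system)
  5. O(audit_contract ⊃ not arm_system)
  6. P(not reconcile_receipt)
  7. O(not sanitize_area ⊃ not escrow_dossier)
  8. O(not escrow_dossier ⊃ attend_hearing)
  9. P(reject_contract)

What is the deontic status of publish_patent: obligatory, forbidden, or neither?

Neither

Premise 3 is O(not reconcile_receipt ⊃ publish_patent), but O(not reconcile_receipt) is not derivable from the premises (the permission P(not reconcile_receipt) asserts only not O(reconcile_receipt), not O(not reconcile_receipt)), so it does not yield O(publish_patent).
No premise or chain of K-axiom applications forces O(publish_patent), and none forces O(not publish_patent). So publish_patent is neither obligatory nor forbidden under these norms.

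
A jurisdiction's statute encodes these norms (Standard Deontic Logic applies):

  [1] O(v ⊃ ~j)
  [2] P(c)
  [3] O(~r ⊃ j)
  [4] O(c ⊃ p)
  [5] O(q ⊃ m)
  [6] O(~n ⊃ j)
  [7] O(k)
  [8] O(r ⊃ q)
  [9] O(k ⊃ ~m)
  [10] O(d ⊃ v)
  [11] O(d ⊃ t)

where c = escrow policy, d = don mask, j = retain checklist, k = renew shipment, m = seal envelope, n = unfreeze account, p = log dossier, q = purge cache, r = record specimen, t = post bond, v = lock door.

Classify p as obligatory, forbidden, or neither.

Premise 4 is O(c ⊃ p), but O(c) is not derivable from the premises (the permission P(c) asserts only ~O(~c), not O(c)), so it does not yield O(p).
No premise or chain of K-axiom applications forces O(p), and none forces O(~p). So p is neither obligatory nor forbidden under these norms.

Neither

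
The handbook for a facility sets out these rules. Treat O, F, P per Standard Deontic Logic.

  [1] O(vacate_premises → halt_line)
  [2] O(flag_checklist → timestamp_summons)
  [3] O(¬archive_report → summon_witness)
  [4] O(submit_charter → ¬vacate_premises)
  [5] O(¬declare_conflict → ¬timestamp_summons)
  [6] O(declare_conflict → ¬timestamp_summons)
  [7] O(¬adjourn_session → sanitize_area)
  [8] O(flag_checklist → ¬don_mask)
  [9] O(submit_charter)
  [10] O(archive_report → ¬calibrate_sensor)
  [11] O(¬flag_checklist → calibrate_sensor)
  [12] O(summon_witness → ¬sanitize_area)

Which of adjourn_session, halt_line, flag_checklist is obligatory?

adjourn_session

Premises 5 and 6 are O(¬declare_conflict → ¬timestamp_summons) and O(declare_conflict → ¬timestamp_summons); every ideal world satisfies ¬declare_conflict or declare_conflict, so in either case ¬timestamp_summons holds — hence O(¬timestamp_summons).
Premise 2 is O(flag_checklist → timestamp_summons); contrapositively O(¬timestamp_summons → ¬flag_checklist). Since O(¬timestamp_summons) holds, K gives O(¬flag_checklist).
Premise 11 is O(¬flag_checklist → calibrate_sensor); since O(¬flag_checklist), deontic closure gives O(calibrate_sensor).
Premise 10, O(archive_report → ¬calibrate_sensor), contraposes to O(calibrate_sensor → ¬archive_report); with O(calibrate_sensor) we get O(¬archive_report).
With premise 3, O(¬archive_report → summon_witness), the K-axiom yields O(summon_witness).
From O(summon_witness) and premise 12, O(summon_witness → ¬sanitize_area), we obtain O(¬sanitize_area).
Premise 7 is O(¬adjourn_session → sanitize_area); contrapositively O(¬sanitize_area → adjourn_session). Since O(¬sanitize_area) holds, K gives O(adjourn_session).
So O(adjourn_session) holds — adjourn_session is obligatory. None of the other listed options is made obligatory by any chain of premises.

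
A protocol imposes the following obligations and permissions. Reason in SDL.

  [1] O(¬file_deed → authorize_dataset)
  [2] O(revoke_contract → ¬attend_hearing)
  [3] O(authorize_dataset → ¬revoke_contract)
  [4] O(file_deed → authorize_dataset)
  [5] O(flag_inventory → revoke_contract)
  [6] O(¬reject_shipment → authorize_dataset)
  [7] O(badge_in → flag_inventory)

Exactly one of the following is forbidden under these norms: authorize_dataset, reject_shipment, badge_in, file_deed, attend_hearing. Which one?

badge_in

Premises 4 and 1 cover both cases: O(file_deed → authorize_dataset) and O(¬file_deed → authorize_dataset). Since file_deed ∨ ¬file_deed is a tautology, O(authorize_dataset) follows.
Applying K to premise 3 (O(authorize_dataset → ¬revoke_contract)) and O(authorize_dataset) yields O(¬revoke_contract).
Premise 5, O(flag_inventory → revoke_contract), contraposes to O(¬revoke_contract → ¬flag_inventory); with O(¬revoke_contract) we get O(¬flag_inventory).
Premise 7 is O(badge_in → flag_inventory); contrapositively O(¬flag_inventory → ¬badge_in). Since O(¬flag_inventory) holds, K gives O(¬badge_in).
So O(¬badge_in) holds, i.e. badge_in is forbidden. None of the other listed options is forbidden under the premises.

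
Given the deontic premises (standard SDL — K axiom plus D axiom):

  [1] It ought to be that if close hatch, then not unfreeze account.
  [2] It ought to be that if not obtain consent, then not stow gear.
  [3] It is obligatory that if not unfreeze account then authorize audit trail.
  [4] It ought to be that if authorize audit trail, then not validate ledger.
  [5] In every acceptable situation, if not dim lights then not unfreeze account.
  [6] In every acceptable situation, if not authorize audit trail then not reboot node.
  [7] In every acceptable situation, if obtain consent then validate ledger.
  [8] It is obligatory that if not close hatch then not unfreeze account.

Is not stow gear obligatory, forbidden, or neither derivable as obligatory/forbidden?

Premises 8 and 1 are O(¬close_hatch → ¬unfreeze_account) and O(close_hatch → ¬unfreeze_account); every ideal world satisfies ¬close_hatch or close_hatch, so in either case ¬unfreeze_account holds — hence O(¬unfreeze_account).
With premise 3, O(¬unfreeze_account → authorize_audit_trail), the K-axiom yields O(authorize_audit_trail).
With premise 4, O(authorize_audit_trail → ¬validate_ledger), the K-axiom yields O(¬validate_ledger).
The contrapositive of premise 7 (O(obtain_consent → validate_ledger)) is O(¬validate_ledger → ¬obtain_consent), and O(¬validate_ledger) is already established, so O(¬obtain_consent).
From O(¬obtain_consent) and premise 2, O(¬obtain_consent → ¬stow_gear), we obtain O(¬stow_gear).
Premises 5, 6 do not contribute to this derivation.
Hence ¬stow_gear is obligatory.

Obligatory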